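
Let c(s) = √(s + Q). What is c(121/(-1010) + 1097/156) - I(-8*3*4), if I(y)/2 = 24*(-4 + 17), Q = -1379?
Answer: -624 + I*√2128893072735/39390 ≈ -624.0 + 37.042*I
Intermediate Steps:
I(y) = 624 (I(y) = 2*(24*(-4 + 17)) = 2*(24*13) = 2*312 = 624)
c(s) = √(-1379 + s) (c(s) = √(s - 1379) = √(-1379 + s))
c(121/(-1010) + 1097/156) - I(-8*3*4) = √(-1379 + (121/(-1010) + 1097/156)) - 1*624 = √(-1379 + (121*(-1/1010) + 1097*(1/156))) - 624 = √(-1379 + (-121/1010 + 1097/156)) - 624 = √(-1379 + 544547/78780) - 624 = √(-108093073/78780) - 624 = I*√2128893072735/39390 - 624 = -624 + I*√2128893072735/39390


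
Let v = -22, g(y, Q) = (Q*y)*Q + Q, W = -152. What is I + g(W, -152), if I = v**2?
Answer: -3511476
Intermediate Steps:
g(y, Q) = Q + y*Q**2 (g(y, Q) = y*Q**2 + Q = Q + y*Q**2)
I = 484 (I = (-22)**2 = 484)
I + g(W, -152) = 484 - 152*(1 - 152*(-152)) = 484 - 152*(1 + 23104) = 484 - 152*23105 = 484 - 3511960 = -3511476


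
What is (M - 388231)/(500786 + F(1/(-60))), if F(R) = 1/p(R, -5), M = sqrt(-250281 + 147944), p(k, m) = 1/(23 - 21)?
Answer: -388231/500788 + I*sqrt(102337)/500788 ≈ -0.77524 + 0.0006388*I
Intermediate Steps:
p(k, m) = 1/2
M = I*sqrt(102337) (M = sqrt(-102337) = I*sqrt(102337) ≈ 319.9*I)
F(R) = 2 (F(R) = 1/(1/2) = 2)
(M - 388231)/(500786 + F(1/(-60))) = (I*sqrt(102337) - 388231)/(500786 + 2) = (-388231 + I*sqrt(102337))/500788 = (-388231 + I*sqrt(102337))*(1/500788) = -388231/500788 + I*sqrt(102337)/500788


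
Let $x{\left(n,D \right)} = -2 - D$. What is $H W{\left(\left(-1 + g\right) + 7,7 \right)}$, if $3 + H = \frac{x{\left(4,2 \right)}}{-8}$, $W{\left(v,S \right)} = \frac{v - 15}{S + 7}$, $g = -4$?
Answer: $\frac{65}{28} \approx 2.3214$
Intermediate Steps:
$W{\left(v,S \right)} = \frac{-15 + v}{7 + S}$
$H = - \frac{5}{2}$ ($H = -3 + \frac{-2 - 2}{-8} = -3 + \left(-2 - 2\right) \left(- \frac{1}{8}\right) = -3 - - \frac{1}{2} = -3 + \frac{1}{2} = - \frac{5}{2} \approx -2.5$)
$H W{\left(\left(-1 + g\right) + 7,7 \right)} = - \frac{5 \frac{-15 + \left(\left(-1 - 4\right) + 7\right)}{7 + 7}}{2} = - \frac{5 \frac{-15 + \left(-5 + 7\right)}{14}}{2} = - \frac{5 \frac{-15 + 2}{14}}{2} = - \frac{5 \cdot \frac{1}{14} \left(-13\right)}{2} = \left(- \frac{5}{2}\right) \left(- \frac{13}{14}\right) = \frac{65}{28}$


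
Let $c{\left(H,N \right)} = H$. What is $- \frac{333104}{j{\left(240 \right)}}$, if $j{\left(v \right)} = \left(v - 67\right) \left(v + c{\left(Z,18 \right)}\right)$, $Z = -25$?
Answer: $- \frac{333104}{37195} \approx -8.9556$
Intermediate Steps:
$j{\left(v \right)} = \left(-67 + v\right) \left(-25 + v\right)$ ($j{\left(v \right)} = \left(v - 67\right) \left(v - 25\right) = \left(-67 + v\right) \left(-25 + v\right)$)
$- \frac{333104}{j{\left(240 \right)}} = - \frac{333104}{1675 + 240^{2} - 22080} = - \frac{333104}{1675 + 57600 - 22080} = - \frac{333104}{37195}$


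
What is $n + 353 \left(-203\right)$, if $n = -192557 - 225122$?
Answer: $-489338$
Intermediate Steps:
$n = -417679$ ($n = -192557 - 225122 = -417679$)
$n + 353 \left(-203\right) = -417679 + 353 \left(-203\right) = -417679 - 71659 = -489338$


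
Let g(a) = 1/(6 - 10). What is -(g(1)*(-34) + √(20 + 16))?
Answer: -29/2 ≈ -14.500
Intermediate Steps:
g(a) = -¼ (g(a) = 1/(-4) = -¼)
-(g(1)*(-34) + √(20 + 16)) = -(-¼*(-34) + √(20 + 16)) = -(17/2 + √36) = -(17/2 + 6) = -1*29/2 = -29/2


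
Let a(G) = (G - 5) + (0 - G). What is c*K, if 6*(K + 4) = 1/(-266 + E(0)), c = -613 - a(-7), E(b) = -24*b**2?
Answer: 51080/21 ≈ 2432.4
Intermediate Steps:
a(G) = -5 (a(G) = (-5 + G) - G = -5)
c = -608 (c = -613 - 1*(-5) = -613 + 5 = -608)
K = -6385/1596 (K = -4 + 1/(6*(-266 - 24*0**2)) = -4 + 1/(6*(-266 - 24*0)) = -4 + 1/(6*(-266 + 0)) = -4 + (1/6)/(-266) = -4 + (1/6)*(-1/266) = -4 - 1/1596 = -6385/1596 ≈ -4.0006)
c*K = -608*(-6385/1596) = 51080/21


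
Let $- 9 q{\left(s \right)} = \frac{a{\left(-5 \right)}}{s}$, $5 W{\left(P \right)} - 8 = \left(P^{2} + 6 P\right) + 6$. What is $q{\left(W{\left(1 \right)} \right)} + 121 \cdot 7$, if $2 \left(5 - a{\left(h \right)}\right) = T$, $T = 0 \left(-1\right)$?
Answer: $\frac{160058}{189} \approx 846.87$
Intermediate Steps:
$T = 0$
$a{\left(h \right)} = 5$ ($a{\left(h \right)} = 5 - 0 = 5 + 0 = 5$)
$W{\left(P \right)} = \frac{14}{5} + \frac{P^{2}}{5} + \frac{6 P}{5}$ ($W{\left(P \right)} = \frac{8}{5} + \frac{\left(P^{2} + 6 P\right) + 6}{5} = \frac{8}{5} + \frac{6 + P^{2} + 6 P}{5} = \frac{8}{5} + \left(\frac{6}{5} + \frac{P^{2}}{5} + \frac{6 P}{5}\right) = \frac{14}{5} + \frac{P^{2}}{5} + \frac{6 P}{5}$)
$q{\left(s \right)} = - \frac{5}{9 s}$ ($q{\left(s \right)} = - \frac{5 \frac{1}{s}}{9} = - \frac{5}{9 s}$)
$q{\left(W{\left(1 \right)} \right)} + 121 \cdot 7 = - \frac{5}{9 \left(\frac{14}{5} + \frac{1^{2}}{5} + \frac{6}{5} \cdot 1\right)} + 121 \cdot 7 = - \frac{5}{9 \left(\frac{14}{5} + \frac{1}{5} \cdot 1 + \frac{6}{5}\right)} + 847 = - \frac{5}{9 \left(\frac{14}{5} + \frac{1}{5} + \frac{6}{5}\right)} + 847 = - \frac{5}{9 \cdot \frac{21}{5}} + 847 = \left(- \frac{5}{9}\right) \frac{5}{21} + 847 = - \frac{25}{189} + 847 = \frac{160058}{189}$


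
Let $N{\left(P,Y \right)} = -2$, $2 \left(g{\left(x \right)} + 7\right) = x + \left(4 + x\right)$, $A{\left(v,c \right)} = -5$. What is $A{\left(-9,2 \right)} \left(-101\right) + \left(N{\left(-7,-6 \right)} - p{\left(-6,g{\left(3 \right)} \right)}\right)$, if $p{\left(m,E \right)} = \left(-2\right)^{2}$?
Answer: $499$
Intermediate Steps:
$g{\left(x \right)} = -5 + x$ ($g{\left(x \right)} = -7 + \frac{x + \left(4 + x\right)}{2} = -7 + \frac{4 + 2 x}{2} = -7 + \left(2 + x\right) = -5 + x$)
$p{\left(m,E \right)} = 4$
$A{\left(-9,2 \right)} \left(-101\right) + \left(N{\left(-7,-6 \right)} - p{\left(-6,g{\left(3 \right)} \right)}\right) = \left(-5\right) \left(-101\right) - 6 = 505 - 6 = 499$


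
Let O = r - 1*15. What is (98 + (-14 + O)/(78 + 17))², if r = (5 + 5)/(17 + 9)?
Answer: 14558352964/1525225 ≈ 9545.0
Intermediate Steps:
r = 5/13 (r = 10/26 = 10*(1/26) = 5/13 ≈ 0.38462)
O = -190/13 (O = 5/13 - 1*15 = 5/13 - 15 = -190/13 ≈ -14.615)
(98 + (-14 + O)/(78 + 17))² = (98 + (-14 - 190/13)/(78 + 17))² = (98 - 372/13/95)² = (98 - 372/13*1/95)² = (98 - 372/1235)² = (120658/1235)² = 14558352964/1525225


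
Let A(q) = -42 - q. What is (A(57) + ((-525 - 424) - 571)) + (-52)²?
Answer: 1085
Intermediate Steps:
(A(57) + ((-525 - 424) - 571)) + (-52)² = ((-42 - 1*57) + ((-525 - 424) - 571)) + (-52)² = ((-42 - 57) + (-949 - 571)) + 2704 = (-99 - 1520) + 2704 = -1619 + 2704 = 1085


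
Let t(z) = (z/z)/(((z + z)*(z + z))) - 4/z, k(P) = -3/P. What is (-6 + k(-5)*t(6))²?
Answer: 94249/2304 ≈ 40.907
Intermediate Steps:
t(z) = -4/z + 1/(4*z²) (t(z) = 1/((2*z)*(2*z)) - 4/z = 1/(4*z²) - 4/z = -4/z + 1/(4*z²))
(-6 + k(-5)*t(6))² = (-6 + (-3/(-5))*((¼)*(1 - 16*6)/6²))² = (-6 + (-3*(-⅕))*((¼)*(1/36)*(1 - 96)))² = (-6 + 3*((¼)*(1/36)*(-95))/5)² = (-6 + (⅗)*(-95/144))² = (-6 - 19/48)² = (-307/48)² = 94249/2304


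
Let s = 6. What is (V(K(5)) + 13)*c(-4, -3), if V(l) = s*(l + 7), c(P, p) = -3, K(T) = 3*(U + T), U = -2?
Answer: -327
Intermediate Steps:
K(T) = -6 + 3*T (K(T) = 3*(-2 + T) = -6 + 3*T)
V(l) = 42 + 6*l (V(l) = 6*(l + 7) = 6*(7 + l) = 42 + 6*l)
(V(K(5)) + 13)*c(-4, -3) = ((42 + 6*(-6 + 3*5)) + 13)*(-3) = ((42 + 6*(-6 + 15)) + 13)*(-3) = ((42 + 6*9) + 13)*(-3) = ((42 + 54) + 13)*(-3) = (96 + 13)*(-3) = 109*(-3) = -327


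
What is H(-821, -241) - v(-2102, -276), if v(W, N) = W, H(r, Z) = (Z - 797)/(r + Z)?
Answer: 372227/177 ≈ 2103.0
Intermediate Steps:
H(r, Z) = (-797 + Z)/(Z + r)
H(-821, -241) - v(-2102, -276) = (-797 - 241)/(-241 - 821) - 1*(-2102) = -1038/(-1062) + 2102 = -1/1062*(-1038) + 2102 = 173/177 + 2102 = 372227/177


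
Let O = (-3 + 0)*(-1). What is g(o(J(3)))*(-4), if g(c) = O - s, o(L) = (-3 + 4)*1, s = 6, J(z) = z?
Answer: 12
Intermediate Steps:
O = 3 (O = -3*(-1) = 3)
o(L) = 1 (o(L) = 1*1 = 1)
g(c) = -3 (g(c) = 3 - 1*6 = 3 - 6 = -3)
g(o(J(3)))*(-4) = -3*(-4) = 12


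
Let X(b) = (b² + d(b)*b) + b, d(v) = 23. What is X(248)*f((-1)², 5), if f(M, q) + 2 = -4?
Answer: -404736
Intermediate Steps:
f(M, q) = -6 (f(M, q) = -2 - 4 = -6)
X(b) = b² + 24*b (X(b) = (b² + 23*b) + b = b² + 24*b)
X(248)*f((-1)², 5) = (248*(24 + 248))*(-6) = (248*272)*(-6) = 67456*(-6) = -404736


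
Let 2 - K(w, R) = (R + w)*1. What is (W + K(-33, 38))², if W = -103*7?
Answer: 524176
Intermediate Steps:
W = -721
K(w, R) = 2 - R - w (K(w, R) = 2 - (R + w) = 2 + (-R - w) = 2 - R - w)
(W + K(-33, 38))² = (-721 + (2 - 1*38 - 1*(-33)))² = (-721 + (2 - 38 + 33))² = (-721 - 3)² = (-724)² = 524176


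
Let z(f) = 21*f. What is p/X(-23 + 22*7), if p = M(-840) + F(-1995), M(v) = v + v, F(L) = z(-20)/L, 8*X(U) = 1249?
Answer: -255328/23731 ≈ -10.759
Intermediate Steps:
X(U) = 1249/8 (X(U) = (⅛)*1249 = 1249/8)
F(L) = -420/L (F(L) = (21*(-20))/L = -420/L)
M(v) = 2*v
p = -31916/19 (p = 2*(-840) - 420/(-1995) = -1680 - 420*(-1/1995) = -1680 + 4/19 = -31916/19 ≈ -1679.8)
p/X(-23 + 22*7) = -31916/(19*1249/8) = -31916/19*8/1249 = -255328/23731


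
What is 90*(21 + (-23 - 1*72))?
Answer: -6660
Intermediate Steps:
90*(21 + (-23 - 1*72)) = 90*(21 + (-23 - 72)) = 90*(21 - 95) = 90*(-74) = -6660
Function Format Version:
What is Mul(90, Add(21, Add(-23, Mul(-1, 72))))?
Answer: -6660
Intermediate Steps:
Mul(90, Add(21, Add(-23, Mul(-1, 72)))) = Mul(90, Add(21, Add(-23, -72))) = Mul(90, Add(21, -95)) = Mul(90, -74) = -6660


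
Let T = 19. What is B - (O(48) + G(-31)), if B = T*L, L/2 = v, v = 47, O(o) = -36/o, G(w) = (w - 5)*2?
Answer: 7435/4 ≈ 1858.8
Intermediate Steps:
G(w) = -10 + 2*w (G(w) = (-5 + w)*2 = -10 + 2*w)
L = 94 (L = 2*47 = 94)
B = 1786 (B = 19*94 = 1786)
B - (O(48) + G(-31)) = 1786 - (-36/48 + (-10 + 2*(-31))) = 1786 - (-36*1/48 + (-10 - 62)) = 1786 - (-¾ - 72) = 1786 - 1*(-291/4) = 1786 + 291/4 = 7435/4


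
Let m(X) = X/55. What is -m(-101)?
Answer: 101/55 ≈ 1.8364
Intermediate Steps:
m(X) = X/55 (m(X) = X*(1/55) = X/55)
-m(-101) = -(-101)/55 = -1*(-101/55) = 101/55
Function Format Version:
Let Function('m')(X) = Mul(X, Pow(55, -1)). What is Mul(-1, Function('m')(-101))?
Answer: Rational(101, 55) ≈ 1.8364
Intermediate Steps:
Function('m')(X) = Mul(Rational(1, 55), X) (Function('m')(X) = Mul(X, Rational(1, 55)) = Mul(Rational(1, 55), X))
Mul(-1, Function('m')(-101)) = Mul(-1, Mul(Rational(1, 55), -101)) = Mul(-1, Rational(-101, 55)) = Rational(101, 55)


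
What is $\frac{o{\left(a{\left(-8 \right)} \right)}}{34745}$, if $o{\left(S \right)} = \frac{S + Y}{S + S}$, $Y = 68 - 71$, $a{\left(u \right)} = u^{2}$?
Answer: $\frac{61}{4447360} \approx 1.3716 \cdot 10^{-5}$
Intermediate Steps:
$Y = -3$ ($Y = 68 - 71 = -3$)
$o{\left(S \right)} = \frac{-3 + S}{2 S}$ ($o{\left(S \right)} = \frac{S - 3}{S + S} = \frac{-3 + S}{2 S}$)
$\frac{o{\left(a{\left(-8 \right)} \right)}}{34745} = \frac{\frac{1}{2} \frac{1}{\left(-8\right)^{2}} \left(-3 + \left(-8\right)^{2}\right)}{34745} = \frac{-3 + 64}{2 \cdot 64} \cdot \frac{1}{34745} = \frac{1}{2} \cdot \frac{1}{64} \cdot 61 \cdot \frac{1}{34745} = \frac{61}{128} \cdot \frac{1}{34745} = \frac{61}{4447360}$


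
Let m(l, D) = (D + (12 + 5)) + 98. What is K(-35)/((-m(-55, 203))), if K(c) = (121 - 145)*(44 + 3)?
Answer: 188/53 ≈ 3.5472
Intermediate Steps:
m(l, D) = 115 + D (m(l, D) = (D + 17) + 98 = (17 + D) + 98 = 115 + D)
K(c) = -1128 (K(c) = -24*47 = -1128)
K(-35)/((-m(-55, 203))) = -1128*(-1/(115 + 203)) = -1128/((-1*318)) = -1128/(-318) = -1128*(-1/318) = 188/53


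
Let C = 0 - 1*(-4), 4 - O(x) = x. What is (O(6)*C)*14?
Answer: -112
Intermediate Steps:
O(x) = 4 - x
C = 4 (C = 0 + 4 = 4)
(O(6)*C)*14 = ((4 - 1*6)*4)*14 = ((4 - 6)*4)*14 = -2*4*14 = -8*14 = -112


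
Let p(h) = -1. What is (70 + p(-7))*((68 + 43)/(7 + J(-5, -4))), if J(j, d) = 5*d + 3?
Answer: -7659/10 ≈ -765.90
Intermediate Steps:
J(j, d) = 3 + 5*d
(70 + p(-7))*((68 + 43)/(7 + J(-5, -4))) = (70 - 1)*((68 + 43)/(7 + (3 + 5*(-4)))) = 69*(111/(7 + (3 - 20))) = 69*(111/(7 - 17)) = 69*(111/(-10)) = 69*(111*(-⅒)) = 69*(-111/10) = -7659/10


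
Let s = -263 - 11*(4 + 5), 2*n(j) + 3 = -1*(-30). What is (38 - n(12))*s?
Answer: -8869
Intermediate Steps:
n(j) = 27/2 (n(j) = -3/2 + (-1*(-30))/2 = -3/2 + (½)*30 = -3/2 + 15 = 27/2)
s = -362 (s = -263 - 11*9 = -263 - 1*99 = -263 - 99 = -362)
(38 - n(12))*s = (38 - 1*27/2)*(-362) = (38 - 27/2)*(-362) = (49/2)*(-362) = -8869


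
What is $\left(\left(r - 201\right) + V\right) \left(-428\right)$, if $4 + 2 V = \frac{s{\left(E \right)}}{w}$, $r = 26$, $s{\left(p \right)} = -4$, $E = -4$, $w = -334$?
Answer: $\frac{12650824}{167} \approx 75753.0$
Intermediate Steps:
$V = - \frac{333}{167}$ ($V = -2 + \frac{\left(-4\right) \frac{1}{-334}}{2} = -2 + \frac{\left(-4\right) \left(- \frac{1}{334}\right)}{2} = -2 + \frac{1}{2} \cdot \frac{2}{167} = -2 + \frac{1}{167} = - \frac{333}{167} \approx -1.994$)
$\left(\left(r - 201\right) + V\right) \left(-428\right) = \left(\left(26 - 201\right) - \frac{333}{167}\right) \left(-428\right) = \left(-175 - \frac{333}{167}\right) \left(-428\right) = \left(- \frac{29558}{167}\right) \left(-428\right) = \frac{12650824}{167}$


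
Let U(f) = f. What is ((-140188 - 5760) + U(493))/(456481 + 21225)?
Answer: -145455/477706 ≈ -0.30449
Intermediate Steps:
((-140188 - 5760) + U(493))/(456481 + 21225) = ((-140188 - 5760) + 493)/(456481 + 21225) = (-145948 + 493)/477706 = -145455*1/477706 = -145455/477706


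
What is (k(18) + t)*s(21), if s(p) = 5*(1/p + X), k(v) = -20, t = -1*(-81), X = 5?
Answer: 32330/21 ≈ 1539.5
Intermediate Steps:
t = 81
s(p) = 25 + 5/p (s(p) = 5*(1/p + 5) = 5*(5 + 1/p) = 25 + 5/p)
(k(18) + t)*s(21) = (-20 + 81)*(25 + 5/21) = 61*(25 + 5*(1/21)) = 61*(25 + 5/21) = 61*(530/21) = 32330/21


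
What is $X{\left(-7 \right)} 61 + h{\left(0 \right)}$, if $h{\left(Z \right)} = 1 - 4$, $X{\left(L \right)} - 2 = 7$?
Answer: $546$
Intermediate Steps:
$X{\left(L \right)} = 9$ ($X{\left(L \right)} = 2 + 7 = 9$)
$h{\left(Z \right)} = -3$ ($h{\left(Z \right)} = 1 - 4 = -3$)
$X{\left(-7 \right)} 61 + h{\left(0 \right)} = 9 \cdot 61 - 3 = 549 - 3 = 546$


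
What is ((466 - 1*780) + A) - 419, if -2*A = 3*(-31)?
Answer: -1373/2 ≈ -686.50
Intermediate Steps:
A = 93/2 (A = -3*(-31)/2 = -½*(-93) = 93/2 ≈ 46.500)
((466 - 1*780) + A) - 419 = ((466 - 1*780) + 93/2) - 419 = ((466 - 780) + 93/2) - 419 = (-314 + 93/2) - 419 = -535/2 - 419 = -1373/2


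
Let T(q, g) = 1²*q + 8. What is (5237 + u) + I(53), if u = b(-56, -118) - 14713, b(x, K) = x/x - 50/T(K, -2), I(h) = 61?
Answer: -103549/11 ≈ -9413.5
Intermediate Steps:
T(q, g) = 8 + q (T(q, g) = 1*q + 8 = q + 8 = 8 + q)
b(x, K) = 1 - 50/(8 + K) (b(x, K) = x/x - 50/(8 + K) = 1 - 50/(8 + K))
u = -161827/11 (u = (-42 - 118)/(8 - 118) - 14713 = -160/(-110) - 14713 = -1/110*(-160) - 14713 = 16/11 - 14713 = -161827/11 ≈ -14712.)
(5237 + u) + I(53) = (5237 - 161827/11) + 61 = -104220/11 + 61 = -103549/11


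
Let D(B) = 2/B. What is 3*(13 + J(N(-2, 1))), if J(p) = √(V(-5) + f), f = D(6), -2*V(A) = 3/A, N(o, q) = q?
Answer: 39 + √570/10 ≈ 41.387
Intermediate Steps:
V(A) = -3/(2*A)
f = ⅓ (f = 2/6 = 2*(⅙) = ⅓ ≈ 0.33333)
J(p) = √570/30 (J(p) = √(-3/2/(-5) + ⅓) = √(-3/2*(-⅕) + ⅓) = √(3/10 + ⅓) = √(19/30) = √570/30)
3*(13 + J(N(-2, 1))) = 3*(13 + √570/30) = 39 + √570/10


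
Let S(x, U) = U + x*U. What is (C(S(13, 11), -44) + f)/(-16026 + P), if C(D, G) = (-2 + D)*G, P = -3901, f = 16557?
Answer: -9869/19927 ≈ -0.49526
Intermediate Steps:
S(x, U) = U + U*x
C(D, G) = G*(-2 + D)
(C(S(13, 11), -44) + f)/(-16026 + P) = (-44*(-2 + 11*(1 + 13)) + 16557)/(-16026 - 3901) = (-44*(-2 + 11*14) + 16557)/(-19927) = (-44*(-2 + 154) + 16557)*(-1/19927) = (-44*152 + 16557)*(-1/19927) = (-6688 + 16557)*(-1/19927) = 9869*(-1/19927) = -9869/19927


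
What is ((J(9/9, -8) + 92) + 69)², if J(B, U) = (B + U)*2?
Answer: 21609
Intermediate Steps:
J(B, U) = 2*B + 2*U
((J(9/9, -8) + 92) + 69)² = (((2*(9/9) + 2*(-8)) + 92) + 69)² = (((2*(9*(⅑)) - 16) + 92) + 69)² = (((2*1 - 16) + 92) + 69)² = (((2 - 16) + 92) + 69)² = ((-14 + 92) + 69)² = (78 + 69)² = 147² = 21609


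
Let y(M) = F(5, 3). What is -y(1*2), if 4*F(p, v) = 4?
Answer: -1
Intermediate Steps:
F(p, v) = 1 (F(p, v) = (¼)*4 = 1)
y(M) = 1
-y(1*2) = -1*1 = -1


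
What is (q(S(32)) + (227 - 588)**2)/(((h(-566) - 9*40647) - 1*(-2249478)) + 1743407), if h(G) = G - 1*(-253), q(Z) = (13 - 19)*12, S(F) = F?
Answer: 18607/518107 ≈ 0.035913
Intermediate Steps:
q(Z) = -72 (q(Z) = -6*12 = -72)
h(G) = 253 + G (h(G) = G + 253 = 253 + G)
(q(S(32)) + (227 - 588)**2)/(((h(-566) - 9*40647) - 1*(-2249478)) + 1743407) = (-72 + (227 - 588)**2)/((((253 - 566) - 9*40647) - 1*(-2249478)) + 1743407) = (-72 + (-361)**2)/(((-313 - 365823) + 2249478) + 1743407) = (-72 + 130321)/((-366136 + 2249478) + 1743407) = 130249/(1883342 + 1743407) = 130249/3626749 = 130249*(1/3626749) = 18607/518107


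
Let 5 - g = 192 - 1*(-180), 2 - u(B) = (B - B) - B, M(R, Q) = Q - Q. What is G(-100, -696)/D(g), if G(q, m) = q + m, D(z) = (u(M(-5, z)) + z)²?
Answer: -796/133225 ≈ -0.0059749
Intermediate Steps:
M(R, Q) = 0
u(B) = 2 + B (u(B) = 2 - ((B - B) - B) = 2 - (0 - B) = 2 - (-1)*B = 2 + B)
g = -367 (g = 5 - (192 - 1*(-180)) = 5 - (192 + 180) = 5 - 1*372 = 5 - 372 = -367)
D(z) = (2 + z)² (D(z) = ((2 + 0) + z)² = (2 + z)²)
G(q, m) = m + q
G(-100, -696)/D(g) = (-696 - 100)/((2 - 367)²) = -796/((-365)²) = -796/133225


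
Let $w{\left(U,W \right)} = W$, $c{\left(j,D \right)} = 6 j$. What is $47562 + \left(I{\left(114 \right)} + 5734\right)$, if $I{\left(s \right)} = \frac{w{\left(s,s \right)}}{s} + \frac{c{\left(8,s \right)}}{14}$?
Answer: $\frac{373103}{7} \approx 53300.0$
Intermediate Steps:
$I{\left(s \right)} = \frac{31}{7}$ ($I{\left(s \right)} = \frac{s}{s} + \frac{6 \cdot 8}{14} = 1 + 48 \cdot \frac{1}{14} = 1 + \frac{24}{7} = \frac{31}{7}$)
$47562 + \left(I{\left(114 \right)} + 5734\right) = 47562 + \left(\frac{31}{7} + 5734\right) = 47562 + \frac{40169}{7} = \frac{373103}{7}$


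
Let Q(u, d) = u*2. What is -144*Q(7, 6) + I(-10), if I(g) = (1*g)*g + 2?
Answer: -1914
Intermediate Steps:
Q(u, d) = 2*u
I(g) = 2 + g² (I(g) = g*g + 2 = g² + 2 = 2 + g²)
-144*Q(7, 6) + I(-10) = -288*7 + (2 + (-10)²) = -144*14 + (2 + 100) = -2016 + 102 = -1914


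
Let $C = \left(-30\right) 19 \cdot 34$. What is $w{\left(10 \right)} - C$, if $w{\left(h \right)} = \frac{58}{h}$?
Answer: $\frac{96929}{5} \approx 19386.0$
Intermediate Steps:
$C = -19380$ ($C = \left(-570\right) 34 = -19380$)
$w{\left(10 \right)} - C = \frac{58}{10} - -19380 = 58 \cdot \frac{1}{10} + 19380 = \frac{29}{5} + 19380 = \frac{96929}{5}$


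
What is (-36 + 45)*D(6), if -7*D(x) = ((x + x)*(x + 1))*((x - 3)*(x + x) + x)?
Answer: -4536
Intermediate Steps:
D(x) = -2*x*(1 + x)*(x + 2*x*(-3 + x))/7 (D(x) = -(x + x)*(x + 1)*((x - 3)*(x + x) + x)/7 = -(2*x)*(1 + x)*((-3 + x)*(2*x) + x)/7 = -2*x*(1 + x)*(2*x*(-3 + x) + x)/7 = -2*x*(1 + x)*(x + 2*x*(-3 + x))/7)
(-36 + 45)*D(6) = (-36 + 45)*((2/7)*6²*(5 - 2*6² + 3*6)) = 9*((2/7)*36*(5 - 2*36 + 18)) = 9*((2/7)*36*(5 - 72 + 18)) = 9*((2/7)*36*(-49)) = 9*(-504) = -4536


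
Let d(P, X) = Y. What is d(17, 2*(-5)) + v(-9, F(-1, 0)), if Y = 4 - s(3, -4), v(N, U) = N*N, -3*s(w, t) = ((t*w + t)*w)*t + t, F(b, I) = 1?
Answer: 443/3 ≈ 147.67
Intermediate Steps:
s(w, t) = -t/3 - t*w*(t + t*w)/3 (s(w, t) = -(((t*w + t)*w)*t + t)/3 = -(((t + t*w)*w)*t + t)/3 = -((w*(t + t*w))*t + t)/3 = -(t*w*(t + t*w) + t)/3 = -(t + t*w*(t + t*w))/3 = -t/3 - t*w*(t + t*w)/3)
v(N, U) = N²
Y = 200/3 (Y = 4 - (-1)*(-4)*(1 - 4*3 - 4*3²)/3 = 4 - (-1)*(-4)*(1 - 12 - 4*9)/3 = 4 - (-1)*(-4)*(1 - 12 - 36)/3 = 4 - (-1)*(-4)*(-47)/3 = 4 - 1*(-188/3) = 4 + 188/3 = 200/3 ≈ 66.667)
d(P, X) = 200/3
d(17, 2*(-5)) + v(-9, F(-1, 0)) = 200/3 + (-9)² = 200/3 + 81 = 443/3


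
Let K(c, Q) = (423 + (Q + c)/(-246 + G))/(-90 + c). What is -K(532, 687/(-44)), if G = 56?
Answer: -3513559/3695120 ≈ -0.95086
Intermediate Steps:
K(c, Q) = (423 - Q/190 - c/190)/(-90 + c) (K(c, Q) = (423 + (Q + c)/(-246 + 56))/(-90 + c) = (423 + (Q + c)/(-190))/(-90 + c) = (423 + (Q + c)*(-1/190))/(-90 + c) = (423 + (-Q/190 - c/190))/(-90 + c) = (423 - Q/190 - c/190)/(-90 + c))
-K(532, 687/(-44)) = -(80370 - 687/(-44) - 1*532)/(190*(-90 + 532)) = -(80370 - 687*(-1)/44 - 532)/(190*442) = -(80370 - 1*(-687/44) - 532)/(190*442) = -(80370 + 687/44 - 532)/(190*442) = -3513559/(190*442*44) = -1*3513559/3695120 = -3513559/3695120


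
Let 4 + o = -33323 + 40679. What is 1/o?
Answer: 1/7352 ≈ 0.00013602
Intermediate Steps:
o = 7352 (o = -4 + (-33323 + 40679) = -4 + 7356 = 7352)
1/o = 1/7352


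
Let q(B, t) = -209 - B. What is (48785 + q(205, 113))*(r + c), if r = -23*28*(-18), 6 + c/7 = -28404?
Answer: -9058824138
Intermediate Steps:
c = -198870 (c = -42 + 7*(-28404) = -42 - 198828 = -198870)
r = 11592 (r = -644*(-18) = 11592)
(48785 + q(205, 113))*(r + c) = (48785 + (-209 - 1*205))*(11592 - 198870) = (48785 + (-209 - 205))*(-187278) = (48785 - 414)*(-187278) = 48371*(-187278) = -9058824138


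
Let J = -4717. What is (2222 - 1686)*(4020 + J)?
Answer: -373592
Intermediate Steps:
(2222 - 1686)*(4020 + J) = (2222 - 1686)*(4020 - 4717) = 536*(-697) = -373592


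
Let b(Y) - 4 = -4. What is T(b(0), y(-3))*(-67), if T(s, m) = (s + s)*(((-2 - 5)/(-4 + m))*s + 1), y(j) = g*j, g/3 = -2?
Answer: 0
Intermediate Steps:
g = -6 (g = 3*(-2) = -6)
b(Y) = 0 (b(Y) = 4 - 4 = 0)
y(j) = -6*j
T(s, m) = 2*s*(1 - 7*s/(-4 + m)) (T(s, m) = (2*s)*((-7/(-4 + m))*s + 1) = (2*s)*(-7*s/(-4 + m) + 1) = (2*s)*(1 - 7*s/(-4 + m)) = 2*s*(1 - 7*s/(-4 + m)))
T(b(0), y(-3))*(-67) = (2*0*(-4 - 6*(-3) - 7*0)/(-4 - 6*(-3)))*(-67) = (2*0*(-4 + 18 + 0)/(-4 + 18))*(-67) = (2*0*14/14)*(-67) = (2*0*(1/14)*14)*(-67) = 0*(-67) = 0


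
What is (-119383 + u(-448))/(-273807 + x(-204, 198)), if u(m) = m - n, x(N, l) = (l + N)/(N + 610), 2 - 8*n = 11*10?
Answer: 4422355/10105968 ≈ 0.43760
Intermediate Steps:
n = -27/2 (n = 1/4 - 11*10/8 = 1/4 - 1/8*110 = 1/4 - 55/4 = -27/2 ≈ -13.500)
x(N, l) = (N + l)/(610 + N)
u(m) = 27/2 + m (u(m) = m - 1*(-27/2) = m + 27/2 = 27/2 + m)
(-119383 + u(-448))/(-273807 + x(-204, 198)) = (-119383 + (27/2 - 448))/(-273807 + (-204 + 198)/(610 - 204)) = (-119383 - 869/2)/(-273807 - 6/406) = -239635/(2*(-273807 + (1/406)*(-6))) = -239635/(2*(-273807 - 3/203)) = -239635/(2*(-55582824/203)) = -239635/2*(-203/55582824) = 4422355/10105968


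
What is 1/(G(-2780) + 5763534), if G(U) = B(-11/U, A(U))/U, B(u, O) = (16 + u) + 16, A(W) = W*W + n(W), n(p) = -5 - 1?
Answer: 7728400/44542896076629 ≈ 1.7350e-7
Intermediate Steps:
n(p) = -6
A(W) = -6 + W² (A(W) = W*W - 6 = W² - 6 = -6 + W²)
B(u, O) = 32 + u
G(U) = (32 - 11/U)/U
1/(G(-2780) + 5763534) = 1/((-11 + 32*(-2780))/(-2780)² + 5763534) = 1/((-11 - 88960)/7728400 + 5763534) = 1/((1/7728400)*(-88971) + 5763534) = 1/(-88971/7728400 + 5763534) = 1/(44542896076629/7728400) = 7728400/44542896076629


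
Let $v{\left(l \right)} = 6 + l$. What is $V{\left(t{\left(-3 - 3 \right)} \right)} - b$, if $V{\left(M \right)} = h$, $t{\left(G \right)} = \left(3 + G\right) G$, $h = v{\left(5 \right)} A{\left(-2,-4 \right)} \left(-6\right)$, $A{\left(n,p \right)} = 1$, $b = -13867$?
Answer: $13801$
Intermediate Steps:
$h = -66$ ($h = \left(6 + 5\right) 1 \left(-6\right) = 11 \cdot 1 \left(-6\right) = 11 \left(-6\right) = -66$)
$t{\left(G \right)} = G \left(3 + G\right)$
$V{\left(M \right)} = -66$
$V{\left(t{\left(-3 - 3 \right)} \right)} - b = -66 - -13867 = -66 + 13867 = 13801$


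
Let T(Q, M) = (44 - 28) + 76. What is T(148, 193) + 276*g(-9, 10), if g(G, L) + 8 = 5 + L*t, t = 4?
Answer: 10304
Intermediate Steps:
T(Q, M) = 92 (T(Q, M) = 16 + 76 = 92)
g(G, L) = -3 + 4*L (g(G, L) = -8 + (5 + L*4) = -8 + (5 + 4*L) = -3 + 4*L)
T(148, 193) + 276*g(-9, 10) = 92 + 276*(-3 + 4*10) = 92 + 276*(-3 + 40) = 92 + 276*37 = 92 + 10212 = 10304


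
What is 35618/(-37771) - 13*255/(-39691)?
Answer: -1288503173/1499168761 ≈ -0.85948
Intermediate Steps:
35618/(-37771) - 13*255/(-39691) = 35618*(-1/37771) - 3315*(-1/39691) = -35618/37771 + 3315/39691 = -1288503173/1499168761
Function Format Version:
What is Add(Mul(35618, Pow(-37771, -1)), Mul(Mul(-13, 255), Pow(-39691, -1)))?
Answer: Rational(-1288503173, 1499168761) ≈ -0.85948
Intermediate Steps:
Add(Mul(35618, Pow(-37771, -1)), Mul(Mul(-13, 255), Pow(-39691, -1))) = Add(Mul(35618, Rational(-1, 37771)), Mul(-3315, Rational(-1, 39691))) = Add(Rational(-35618, 37771), Rational(3315, 39691)) = Rational(-1288503173, 1499168761)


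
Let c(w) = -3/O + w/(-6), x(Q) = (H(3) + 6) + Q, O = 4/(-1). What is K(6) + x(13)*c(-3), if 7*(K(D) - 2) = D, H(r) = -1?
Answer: 355/14 ≈ 25.357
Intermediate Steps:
O = -4 (O = 4*(-1) = -4)
K(D) = 2 + D/7
x(Q) = 5 + Q (x(Q) = (-1 + 6) + Q = 5 + Q)
c(w) = 3/4 - w/6 (c(w) = -3/(-4) + w/(-6) = -3*(-1/4) + w*(-1/6) = 3/4 - w/6)
K(6) + x(13)*c(-3) = (2 + (1/7)*6) + (5 + 13)*(3/4 - 1/6*(-3)) = (2 + 6/7) + 18*(3/4 + 1/2) = 20/7 + 18*(5/4) = 20/7 + 45/2 = 355/14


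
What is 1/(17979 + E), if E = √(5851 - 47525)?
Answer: 17979/323286115 - I*√41674/323286115 ≈ 5.5613e-5 - 6.3146e-7*I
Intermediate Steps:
E = I*√41674 (E = √(-41674) = I*√41674 ≈ 204.14*I)
1/(17979 + E) = 1/(17979 + I*√41674)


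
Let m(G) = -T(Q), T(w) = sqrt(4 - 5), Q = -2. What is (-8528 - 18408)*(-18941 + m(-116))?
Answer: 510194776 + 26936*I ≈ 5.1019e+8 + 26936.0*I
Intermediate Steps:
T(w) = I (T(w) = sqrt(-1) = I)
m(G) = -I
(-8528 - 18408)*(-18941 + m(-116)) = (-8528 - 18408)*(-18941 - I) = -26936*(-18941 - I) = 510194776 + 26936*I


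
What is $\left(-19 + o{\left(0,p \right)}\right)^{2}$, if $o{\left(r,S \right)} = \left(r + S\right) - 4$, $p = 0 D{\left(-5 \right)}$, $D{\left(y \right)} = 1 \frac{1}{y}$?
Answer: $529$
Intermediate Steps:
$D{\left(y \right)} = \frac{1}{y}$
$p = 0$ ($p = \frac{0}{-5} = 0 \left(- \frac{1}{5}\right) = 0$)
$o{\left(r,S \right)} = -4 + S + r$ ($o{\left(r,S \right)} = \left(S + r\right) - 4 = -4 + S + r$)
$\left(-19 + o{\left(0,p \right)}\right)^{2} = \left(-19 + \left(-4 + 0 + 0\right)\right)^{2} = \left(-19 - 4\right)^{2} = \left(-23\right)^{2} = 529$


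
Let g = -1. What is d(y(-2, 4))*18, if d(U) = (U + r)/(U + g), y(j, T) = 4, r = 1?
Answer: 30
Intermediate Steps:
d(U) = (1 + U)/(-1 + U) (d(U) = (U + 1)/(U - 1) = (1 + U)/(-1 + U))
d(y(-2, 4))*18 = ((1 + 4)/(-1 + 4))*18 = (5/3)*18 = 30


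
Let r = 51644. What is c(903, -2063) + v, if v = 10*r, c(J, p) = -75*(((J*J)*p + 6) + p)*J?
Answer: 113926374071840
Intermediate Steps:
c(J, p) = -75*J*(6 + p + p*J²) (c(J, p) = -75*((J²*p + 6) + p)*J = -75*((p*J² + 6) + p)*J = -75*((6 + p*J²) + p)*J = -75*(6 + p + p*J²)*J = -75*J*(6 + p + p*J²))
v = 516440 (v = 10*51644 = 516440)
c(903, -2063) + v = -75*903*(6 - 2063 - 2063*903²) + 516440 = -75*903*(6 - 2063 - 2063*815409) + 516440 = -75*903*(6 - 2063 - 1682188767) + 516440 = -75*903*(-1682190824) + 516440 = 113926373555400 + 516440 = 113926374071840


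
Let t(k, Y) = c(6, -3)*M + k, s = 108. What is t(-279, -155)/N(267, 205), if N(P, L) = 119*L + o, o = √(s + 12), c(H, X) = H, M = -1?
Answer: -1390515/119023181 + 114*√30/119023181 ≈ -0.011677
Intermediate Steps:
t(k, Y) = -6 + k (t(k, Y) = 6*(-1) + k = -6 + k)
o = 2*√30 (o = √(108 + 12) = √120 = 2*√30 ≈ 10.954)
N(P, L) = 2*√30 + 119*L (N(P, L) = 119*L + 2*√30 = 2*√30 + 119*L)
t(-279, -155)/N(267, 205) = (-6 - 279)/(2*√30 + 119*205) = -285/(2*√30 + 24395) = -285/(24395 + 2*√30)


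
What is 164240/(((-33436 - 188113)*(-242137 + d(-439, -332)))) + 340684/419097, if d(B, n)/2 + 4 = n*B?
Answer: 3724855791822836/4582266074356803 ≈ 0.81289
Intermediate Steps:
d(B, n) = -8 + 2*B*n (d(B, n) = -8 + 2*(n*B) = -8 + 2*(B*n) = -8 + 2*B*n)
164240/(((-33436 - 188113)*(-242137 + d(-439, -332)))) + 340684/419097 = 164240/(((-33436 - 188113)*(-242137 + (-8 + 2*(-439)*(-332))))) + 340684/419097 = 164240/((-221549*(-242137 + (-8 + 291496)))) + 340684*(1/419097) = 164240/((-221549*(-242137 + 291488))) + 340684/419097 = 164240/((-221549*49351)) + 340684/419097 = 164240/(-10933664699) + 340684/419097 = 164240*(-1/10933664699) + 340684/419097 = -164240/10933664699 + 340684/419097 = 3724855791822836/4582266074356803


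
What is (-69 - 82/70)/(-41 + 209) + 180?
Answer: 131993/735 ≈ 179.58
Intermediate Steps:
(-69 - 82/70)/(-41 + 209) + 180 = (-69 - 82*1/70)/168 + 180 = (-69 - 41/35)*(1/168) + 180 = -2456/35*1/168 + 180 = -307/735 + 180 = 131993/735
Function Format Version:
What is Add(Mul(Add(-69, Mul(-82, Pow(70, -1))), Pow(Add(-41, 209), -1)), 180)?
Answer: Rational(131993, 735) ≈ 179.58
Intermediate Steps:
Add(Mul(Add(-69, Mul(-82, Pow(70, -1))), Pow(Add(-41, 209), -1)), 180) = Add(Mul(Add(-69, Mul(-82, Rational(1, 70))), Pow(168, -1)), 180) = Add(Mul(Add(-69, Rational(-41, 35)), Rational(1, 168)), 180) = Add(Mul(Rational(-2456, 35), Rational(1, 168)), 180) = Add(Rational(-307, 735), 180) = Rational(131993, 735)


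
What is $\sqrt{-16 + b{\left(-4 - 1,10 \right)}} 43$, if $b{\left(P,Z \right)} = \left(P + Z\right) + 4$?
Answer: $43 i \sqrt{7} \approx 113.77 i$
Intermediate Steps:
$b{\left(P,Z \right)} = 4 + P + Z$
$\sqrt{-16 + b{\left(-4 - 1,10 \right)}} 43 = \sqrt{-16 + \left(4 - 5 + 10\right)} 43 = \sqrt{-16 + 9} \cdot 43 = \sqrt{-7} \cdot 43 = i \sqrt{7} \cdot 43 = 43 i \sqrt{7}$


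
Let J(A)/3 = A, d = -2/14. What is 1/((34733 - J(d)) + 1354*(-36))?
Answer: -7/98074 ≈ -7.1375e-5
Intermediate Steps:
d = -⅐ (d = -2/14 = -2*1/14 = -⅐ ≈ -0.14286)
J(A) = 3*A
1/((34733 - J(d)) + 1354*(-36)) = 1/((34733 - 3*(-1)/7) + 1354*(-36)) = 1/((34733 - 1*(-3/7)) - 48744) = 1/((34733 + 3/7) - 48744) = 1/(243134/7 - 48744) = 1/(-98074/7) = -7/98074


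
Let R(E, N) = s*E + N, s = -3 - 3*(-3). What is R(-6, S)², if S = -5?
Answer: 1681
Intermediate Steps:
s = 6 (s = -3 + 9 = 6)
R(E, N) = N + 6*E (R(E, N) = 6*E + N = N + 6*E)
R(-6, S)² = (-5 + 6*(-6))² = (-5 - 36)² = (-41)² = 1681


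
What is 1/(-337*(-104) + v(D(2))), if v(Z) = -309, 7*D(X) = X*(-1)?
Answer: 1/34739 ≈ 2.8786e-5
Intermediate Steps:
D(X) = -X/7 (D(X) = (X*(-1))/7 = (-X)/7 = -X/7)
1/(-337*(-104) + v(D(2))) = 1/(-337*(-104) - 309) = 1/(35048 - 309) = 1/34739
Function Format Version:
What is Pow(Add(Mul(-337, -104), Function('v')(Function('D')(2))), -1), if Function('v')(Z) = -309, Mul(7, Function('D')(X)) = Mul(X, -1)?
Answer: Rational(1, 34739) ≈ 2.8786e-5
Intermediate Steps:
Function('D')(X) = Mul(Rational(-1, 7), X) (Function('D')(X) = Mul(Rational(1, 7), Mul(X, -1)) = Mul(Rational(1, 7), Mul(-1, X)) = Mul(Rational(-1, 7), X))
Pow(Add(Mul(-337, -104), Function('v')(Function('D')(2))), -1) = Pow(Add(Mul(-337, -104), -309), -1) = Pow(Add(35048, -309), -1) = Pow(34739, -1) = Rational(1, 34739)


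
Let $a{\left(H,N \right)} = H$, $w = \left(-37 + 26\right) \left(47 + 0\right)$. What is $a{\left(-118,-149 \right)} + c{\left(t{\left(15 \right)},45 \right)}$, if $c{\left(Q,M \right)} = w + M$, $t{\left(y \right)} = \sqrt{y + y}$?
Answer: $-590$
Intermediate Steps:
$w = -517$ ($w = \left(-11\right) 47 = -517$)
$t{\left(y \right)} = \sqrt{2} \sqrt{y}$ ($t{\left(y \right)} = \sqrt{2 y} = \sqrt{2} \sqrt{y}$)
$c{\left(Q,M \right)} = -517 + M$
$a{\left(-118,-149 \right)} + c{\left(t{\left(15 \right)},45 \right)} = -118 + \left(-517 + 45\right) = -118 - 472 = -590$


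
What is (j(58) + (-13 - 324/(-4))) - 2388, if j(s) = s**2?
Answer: 1044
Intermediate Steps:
(j(58) + (-13 - 324/(-4))) - 2388 = (58**2 + (-13 - 324/(-4))) - 2388 = (3364 + (-13 - 324*(-1)/4)) - 2388 = (3364 + (-13 - 18*(-9/2))) - 2388 = (3364 + (-13 + 81)) - 2388 = (3364 + 68) - 2388 = 3432 - 2388 = 1044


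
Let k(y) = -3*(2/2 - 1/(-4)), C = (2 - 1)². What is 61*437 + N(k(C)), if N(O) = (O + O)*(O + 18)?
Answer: 212401/8 ≈ 26550.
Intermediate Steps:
C = 1 (C = 1² = 1)
k(y) = -15/4 (k(y) = -3*(2*(½) - 1*(-¼)) = -3*(1 + ¼) = -3*5/4 = -15/4)
N(O) = 2*O*(18 + O) (N(O) = (2*O)*(18 + O) = 2*O*(18 + O))
61*437 + N(k(C)) = 61*437 + 2*(-15/4)*(18 - 15/4) = 26657 + 2*(-15/4)*(57/4) = 26657 - 855/8 = 212401/8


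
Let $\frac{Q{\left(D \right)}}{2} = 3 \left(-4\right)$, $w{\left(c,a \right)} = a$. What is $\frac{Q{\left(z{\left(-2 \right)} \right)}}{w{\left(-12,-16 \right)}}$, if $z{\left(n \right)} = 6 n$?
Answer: $\frac{3}{2} \approx 1.5$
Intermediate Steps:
$Q{\left(D \right)} = -24$ ($Q{\left(D \right)} = 2 \cdot 3 \left(-4\right) = 2 \left(-12\right) = -24$)
$\frac{Q{\left(z{\left(-2 \right)} \right)}}{w{\left(-12,-16 \right)}} = - \frac{24}{-16} = \left(-24\right) \left(- \frac{1}{16}\right) = \frac{3}{2}$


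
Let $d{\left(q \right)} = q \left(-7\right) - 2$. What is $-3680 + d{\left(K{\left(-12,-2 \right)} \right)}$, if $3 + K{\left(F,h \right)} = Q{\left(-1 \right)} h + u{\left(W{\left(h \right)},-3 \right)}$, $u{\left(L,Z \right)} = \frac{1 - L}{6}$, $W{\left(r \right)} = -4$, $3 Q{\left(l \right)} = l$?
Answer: $- \frac{7343}{2} \approx -3671.5$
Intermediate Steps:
$Q{\left(l \right)} = \frac{l}{3}$
$u{\left(L,Z \right)} = \frac{1}{6} - \frac{L}{6}$ ($u{\left(L,Z \right)} = \left(1 - L\right) \frac{1}{6} = \frac{1}{6} - \frac{L}{6}$)
$K{\left(F,h \right)} = - \frac{13}{6} - \frac{h}{3}$ ($K{\left(F,h \right)} = -3 + \left(\frac{1}{3} \left(-1\right) h + \left(\frac{1}{6} - - \frac{2}{3}\right)\right) = -3 - \left(- \frac{5}{6} + \frac{h}{3}\right) = - \frac{13}{6} - \frac{h}{3}$)
$d{\left(q \right)} = -2 - 7 q$ ($d{\left(q \right)} = - 7 q - 2 = -2 - 7 q$)
$-3680 + d{\left(K{\left(-12,-2 \right)} \right)} = -3680 - \left(2 + 7 \left(- \frac{13}{6} - - \frac{2}{3}\right)\right) = -3680 - \left(2 + 7 \left(- \frac{13}{6} + \frac{2}{3}\right)\right) = -3680 - - \frac{17}{2} = -3680 + \left(-2 + \frac{21}{2}\right) = -3680 + \frac{17}{2} = - \frac{7343}{2}$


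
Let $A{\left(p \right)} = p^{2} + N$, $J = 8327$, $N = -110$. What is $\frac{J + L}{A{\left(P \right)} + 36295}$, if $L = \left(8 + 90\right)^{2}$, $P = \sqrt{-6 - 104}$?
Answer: $\frac{5977}{12025} \approx 0.49705$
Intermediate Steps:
$P = i \sqrt{110}$ ($P = \sqrt{-110} = i \sqrt{110} \approx 10.488 i$)
$A{\left(p \right)} = -110 + p^{2}$ ($A{\left(p \right)} = p^{2} - 110 = -110 + p^{2}$)
$L = 9604$ ($L = 98^{2} = 9604$)
$\frac{J + L}{A{\left(P \right)} + 36295} = \frac{8327 + 9604}{\left(-110 + \left(i \sqrt{110}\right)^{2}\right) + 36295} = \frac{17931}{\left(-110 - 110\right) + 36295} = \frac{17931}{-220 + 36295} = \frac{17931}{36075} = 17931 \cdot \frac{1}{36075} = \frac{5977}{12025}$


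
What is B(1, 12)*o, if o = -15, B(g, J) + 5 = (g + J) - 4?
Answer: -60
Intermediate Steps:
B(g, J) = -9 + J + g (B(g, J) = -5 + ((g + J) - 4) = -5 + ((J + g) - 4) = -5 + (-4 + J + g) = -9 + J + g)
B(1, 12)*o = (-9 + 12 + 1)*(-15) = 4*(-15) = -60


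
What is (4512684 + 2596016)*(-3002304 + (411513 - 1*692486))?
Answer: -23339831209900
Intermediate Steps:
(4512684 + 2596016)*(-3002304 + (411513 - 1*692486)) = 7108700*(-3002304 + (411513 - 692486)) = 7108700*(-3002304 - 280973) = 7108700*(-3283277) = -23339831209900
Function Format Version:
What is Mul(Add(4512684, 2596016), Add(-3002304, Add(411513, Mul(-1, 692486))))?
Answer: -23339831209900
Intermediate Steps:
Mul(Add(4512684, 2596016), Add(-3002304, Add(411513, Mul(-1, 692486)))) = Mul(7108700, Add(-3002304, Add(411513, -692486))) = Mul(7108700, Add(-3002304, -280973)) = Mul(7108700, -3283277) = -23339831209900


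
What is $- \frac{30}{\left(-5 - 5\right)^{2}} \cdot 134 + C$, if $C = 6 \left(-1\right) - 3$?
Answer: $- \frac{246}{5} \approx -49.2$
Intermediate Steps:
$C = -9$ ($C = -6 - 3 = -9$)
$- \frac{30}{\left(-5 - 5\right)^{2}} \cdot 134 + C = - \frac{30}{\left(-5 - 5\right)^{2}} \cdot 134 - 9 = - \frac{30}{\left(-10\right)^{2}} \cdot 134 - 9 = - \frac{30}{100} \cdot 134 - 9 = \left(-30\right) \frac{1}{100} \cdot 134 - 9 = \left(- \frac{3}{10}\right) 134 - 9 = - \frac{201}{5} - 9 = - \frac{246}{5}$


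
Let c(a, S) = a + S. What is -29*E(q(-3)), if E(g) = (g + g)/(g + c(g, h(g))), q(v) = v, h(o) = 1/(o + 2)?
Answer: -174/7 ≈ -24.857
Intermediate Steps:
h(o) = 1/(2 + o)
c(a, S) = S + a
E(g) = 2*g/(1/(2 + g) + 2*g) (E(g) = (g + g)/(g + (1/(2 + g) + g)) = (2*g)/(g + (g + 1/(2 + g))) = (2*g)/(1/(2 + g) + 2*g) = 2*g/(1/(2 + g) + 2*g))
-29*E(q(-3)) = -58*(-3)*(2 - 3)/(1 + 2*(-3)*(2 - 3)) = -58*(-3)*(-1)/(1 + 2*(-3)*(-1)) = -58*(-3)*(-1)/(1 + 6) = -58*(-3)*(-1)/7 = -29*6/7 = -174/7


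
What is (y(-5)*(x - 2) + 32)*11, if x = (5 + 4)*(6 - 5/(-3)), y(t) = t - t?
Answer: 352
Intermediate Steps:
y(t) = 0
x = 69 (x = 9*(6 - 5*(-⅓)) = 9*(6 + 5/3) = 9*(23/3) = 69)
(y(-5)*(x - 2) + 32)*11 = (0*(69 - 2) + 32)*11 = (0*67 + 32)*11 = (0 + 32)*11 = 32*11 = 352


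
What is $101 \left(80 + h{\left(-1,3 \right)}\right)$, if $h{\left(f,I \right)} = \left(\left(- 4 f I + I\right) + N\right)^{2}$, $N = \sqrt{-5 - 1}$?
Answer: $30199 + 3030 i \sqrt{6} \approx 30199.0 + 7422.0 i$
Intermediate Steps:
$N = i \sqrt{6}$ ($N = \sqrt{-6} = i \sqrt{6} \approx 2.4495 i$)
$h{\left(f,I \right)} = \left(I + i \sqrt{6} - 4 I f\right)^{2}$ ($h{\left(f,I \right)} = \left(\left(- 4 f I + I\right) + i \sqrt{6}\right)^{2} = \left(\left(- 4 I f + I\right) + i \sqrt{6}\right)^{2} = \left(\left(I - 4 I f\right) + i \sqrt{6}\right)^{2} = \left(I + i \sqrt{6} - 4 I f\right)^{2}$)
$101 \left(80 + h{\left(-1,3 \right)}\right) = 101 \left(80 + \left(3 + i \sqrt{6} - 12 \left(-1\right)\right)^{2}\right) = 101 \left(80 + \left(3 + i \sqrt{6} + 12\right)^{2}\right) = 101 \left(80 + \left(15 + i \sqrt{6}\right)^{2}\right) = 8080 + 101 \left(15 + i \sqrt{6}\right)^{2}$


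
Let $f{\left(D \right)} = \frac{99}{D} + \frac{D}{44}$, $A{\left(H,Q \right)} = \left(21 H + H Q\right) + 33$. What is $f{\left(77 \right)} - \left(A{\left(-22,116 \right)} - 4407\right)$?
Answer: $\frac{206949}{28} \approx 7391.0$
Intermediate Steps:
$A{\left(H,Q \right)} = 33 + 21 H + H Q$
$f{\left(D \right)} = \frac{99}{D} + \frac{D}{44}$ ($f{\left(D \right)} = \frac{99}{D} + D \frac{1}{44} = \frac{99}{D} + \frac{D}{44}$)
$f{\left(77 \right)} - \left(A{\left(-22,116 \right)} - 4407\right) = \left(\frac{99}{77} + \frac{1}{44} \cdot 77\right) - \left(\left(33 + 21 \left(-22\right) - 2552\right) - 4407\right) = \left(99 \cdot \frac{1}{77} + \frac{7}{4}\right) - \left(\left(33 - 462 - 2552\right) - 4407\right) = \left(\frac{9}{7} + \frac{7}{4}\right) - \left(-2981 - 4407\right) = \frac{85}{28} - -7388 = \frac{85}{28} + 7388 = \frac{206949}{28}$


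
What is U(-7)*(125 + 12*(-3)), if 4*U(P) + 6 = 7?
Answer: 89/4 ≈ 22.250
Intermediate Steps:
U(P) = ¼ (U(P) = -3/2 + (¼)*7 = -3/2 + 7/4 = ¼)
U(-7)*(125 + 12*(-3)) = (125 + 12*(-3))/4 = (125 - 36)/4 = (¼)*89 = 89/4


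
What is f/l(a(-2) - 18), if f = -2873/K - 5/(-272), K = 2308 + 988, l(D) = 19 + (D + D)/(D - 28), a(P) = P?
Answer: -143433/3333904 ≈ -0.043023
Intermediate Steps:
l(D) = 19 + 2*D/(-28 + D) (l(D) = 19 + (2*D)/(-28 + D) = 19 + 2*D/(-28 + D))
K = 3296
f = -47811/56032 (f = -2873/3296 - 5/(-272) = -2873*1/3296 - 5*(-1/272) = -2873/3296 + 5/272 = -47811/56032 ≈ -0.85328)
f/l(a(-2) - 18) = -47811*(-28 + (-2 - 18))/(7*(-76 + 3*(-2 - 18)))/56032 = -47811*(-28 - 20)/(7*(-76 + 3*(-20)))/56032 = -47811*(-48/(7*(-76 - 60)))/56032 = -47811/(56032*(7*(-1/48)*(-136))) = -47811/(56032*119/6) = -47811/56032*6/119 = -143433/3333904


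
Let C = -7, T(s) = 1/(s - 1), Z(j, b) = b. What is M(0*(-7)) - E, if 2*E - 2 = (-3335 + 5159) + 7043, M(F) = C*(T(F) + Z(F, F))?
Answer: -8855/2 ≈ -4427.5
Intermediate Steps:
T(s) = 1/(-1 + s)
M(F) = -7*F - 7/(-1 + F) (M(F) = -7*(1/(-1 + F) + F) = -7*(F + 1/(-1 + F)) = -7*F - 7/(-1 + F))
E = 8869/2 (E = 1 + ((-3335 + 5159) + 7043)/2 = 1 + (1824 + 7043)/2 = 1 + (½)*8867 = 1 + 8867/2 = 8869/2 ≈ 4434.5)
M(0*(-7)) - E = 7*(-1 - 0*(-7)*(-1 + 0*(-7)))/(-1 + 0*(-7)) - 1*8869/2 = 7*(-1 - 1*0*(-1 + 0))/(-1 + 0) - 8869/2 = 7*(-1 - 1*0*(-1))/(-1) - 8869/2 = 7*(-1)*(-1 + 0) - 8869/2 = 7*(-1)*(-1) - 8869/2 = 7 - 8869/2 = -8855/2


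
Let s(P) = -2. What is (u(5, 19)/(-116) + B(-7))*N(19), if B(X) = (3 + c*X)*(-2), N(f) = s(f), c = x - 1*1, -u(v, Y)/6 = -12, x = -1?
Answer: 2008/29 ≈ 69.241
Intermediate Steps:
u(v, Y) = 72 (u(v, Y) = -6*(-12) = 72)
c = -2 (c = -1 - 1*1 = -1 - 1 = -2)
N(f) = -2
B(X) = -6 + 4*X (B(X) = (3 - 2*X)*(-2) = -6 + 4*X)
(u(5, 19)/(-116) + B(-7))*N(19) = (72/(-116) + (-6 + 4*(-7)))*(-2) = (72*(-1/116) + (-6 - 28))*(-2) = (-18/29 - 34)*(-2) = -1004/29*(-2) = 2008/29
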